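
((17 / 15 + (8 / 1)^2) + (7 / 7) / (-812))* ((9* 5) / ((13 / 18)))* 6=64258029 / 2639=24349.39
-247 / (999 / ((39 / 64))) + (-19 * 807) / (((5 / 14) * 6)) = -762495479 / 106560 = -7155.55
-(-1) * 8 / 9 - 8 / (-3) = 32 / 9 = 3.56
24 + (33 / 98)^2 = 231585 / 9604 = 24.11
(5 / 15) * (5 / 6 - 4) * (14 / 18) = -133 / 162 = -0.82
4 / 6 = 0.67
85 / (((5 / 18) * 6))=51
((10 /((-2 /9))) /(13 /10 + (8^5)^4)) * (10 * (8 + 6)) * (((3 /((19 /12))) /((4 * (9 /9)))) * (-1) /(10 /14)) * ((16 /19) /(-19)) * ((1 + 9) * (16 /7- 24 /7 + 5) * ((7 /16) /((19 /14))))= -3000564000 /1502498834018689049287133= -0.00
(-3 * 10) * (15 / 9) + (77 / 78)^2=-298271 / 6084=-49.03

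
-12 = -12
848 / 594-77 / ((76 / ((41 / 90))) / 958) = -49741579 / 112860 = -440.74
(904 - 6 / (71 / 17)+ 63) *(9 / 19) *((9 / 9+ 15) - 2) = 8637930 / 1349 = 6403.21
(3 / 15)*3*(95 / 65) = 0.88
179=179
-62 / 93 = -2 / 3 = -0.67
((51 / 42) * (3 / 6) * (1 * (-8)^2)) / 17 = 16 / 7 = 2.29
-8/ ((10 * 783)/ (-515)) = 412/ 783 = 0.53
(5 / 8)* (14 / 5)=7 / 4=1.75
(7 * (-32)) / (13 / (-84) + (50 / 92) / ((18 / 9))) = -216384 / 113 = -1914.90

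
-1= -1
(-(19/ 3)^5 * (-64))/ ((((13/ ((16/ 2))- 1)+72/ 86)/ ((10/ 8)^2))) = 696870.67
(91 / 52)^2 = 49 / 16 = 3.06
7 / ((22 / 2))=7 / 11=0.64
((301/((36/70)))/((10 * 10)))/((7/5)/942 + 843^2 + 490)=330799/40193576364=0.00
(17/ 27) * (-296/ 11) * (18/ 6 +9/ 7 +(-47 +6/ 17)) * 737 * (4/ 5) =399892448/ 945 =423166.61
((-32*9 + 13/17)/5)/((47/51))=-62.34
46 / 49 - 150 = -149.06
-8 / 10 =-4 / 5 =-0.80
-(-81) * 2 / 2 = 81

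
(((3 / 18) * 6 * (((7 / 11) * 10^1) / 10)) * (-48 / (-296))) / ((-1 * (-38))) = 21 / 7733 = 0.00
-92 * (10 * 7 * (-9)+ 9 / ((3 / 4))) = 56856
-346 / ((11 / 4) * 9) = -1384 / 99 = -13.98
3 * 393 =1179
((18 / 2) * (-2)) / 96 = -3 / 16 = -0.19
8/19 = 0.42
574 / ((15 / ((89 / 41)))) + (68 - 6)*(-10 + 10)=1246 / 15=83.07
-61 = -61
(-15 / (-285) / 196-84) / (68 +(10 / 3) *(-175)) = 938445 / 5757304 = 0.16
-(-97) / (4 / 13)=1261 / 4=315.25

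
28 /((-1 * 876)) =-7 /219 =-0.03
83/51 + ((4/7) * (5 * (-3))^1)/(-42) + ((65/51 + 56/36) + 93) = 732169/7497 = 97.66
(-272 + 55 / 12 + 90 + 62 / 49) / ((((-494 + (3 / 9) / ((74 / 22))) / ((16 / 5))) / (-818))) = -12539445928 / 13431635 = -933.58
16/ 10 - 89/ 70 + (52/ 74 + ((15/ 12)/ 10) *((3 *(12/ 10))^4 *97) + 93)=689770637/ 323750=2130.57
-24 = -24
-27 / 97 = -0.28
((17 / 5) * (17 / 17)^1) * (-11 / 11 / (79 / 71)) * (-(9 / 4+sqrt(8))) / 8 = 10863 / 12640+1207 * sqrt(2) / 1580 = 1.94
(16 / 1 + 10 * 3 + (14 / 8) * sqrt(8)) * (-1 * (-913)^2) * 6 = -230065044-17504949 * sqrt(2) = -254820780.28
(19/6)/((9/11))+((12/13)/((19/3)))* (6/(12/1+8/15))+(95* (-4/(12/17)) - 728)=-791376617/626886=-1262.39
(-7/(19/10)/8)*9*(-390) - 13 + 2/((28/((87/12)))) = 1706619/1064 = 1603.97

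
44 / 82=22 / 41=0.54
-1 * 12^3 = -1728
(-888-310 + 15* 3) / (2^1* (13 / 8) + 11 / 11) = -4612 / 17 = -271.29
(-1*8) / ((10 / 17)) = -68 / 5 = -13.60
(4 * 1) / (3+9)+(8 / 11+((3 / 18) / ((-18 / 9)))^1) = 43 / 44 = 0.98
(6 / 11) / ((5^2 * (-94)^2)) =3 / 1214950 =0.00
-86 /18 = -43 /9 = -4.78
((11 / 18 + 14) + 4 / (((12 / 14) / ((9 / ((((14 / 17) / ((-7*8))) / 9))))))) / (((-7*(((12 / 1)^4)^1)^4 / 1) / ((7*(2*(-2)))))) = -462409 / 831979165027663872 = -0.00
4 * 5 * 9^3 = 14580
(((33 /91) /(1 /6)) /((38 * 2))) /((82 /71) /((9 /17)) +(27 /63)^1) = 63261 /5767450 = 0.01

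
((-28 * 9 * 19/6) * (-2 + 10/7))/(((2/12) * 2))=1368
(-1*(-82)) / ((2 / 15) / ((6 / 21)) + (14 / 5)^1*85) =1230 / 3577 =0.34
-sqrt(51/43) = -sqrt(2193)/43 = -1.09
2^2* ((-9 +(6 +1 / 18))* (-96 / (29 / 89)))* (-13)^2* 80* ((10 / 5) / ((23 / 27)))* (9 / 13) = 50862090240 / 667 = 76255007.86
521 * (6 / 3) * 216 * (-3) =-675216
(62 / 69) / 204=31 / 7038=0.00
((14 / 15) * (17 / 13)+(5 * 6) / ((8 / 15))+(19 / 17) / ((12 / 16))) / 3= 781819 / 39780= 19.65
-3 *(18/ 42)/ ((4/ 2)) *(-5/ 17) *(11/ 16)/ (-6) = -165/ 7616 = -0.02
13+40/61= 833/61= 13.66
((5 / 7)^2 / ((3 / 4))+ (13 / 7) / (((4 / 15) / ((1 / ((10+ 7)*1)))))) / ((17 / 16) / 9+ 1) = 130740 / 134113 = 0.97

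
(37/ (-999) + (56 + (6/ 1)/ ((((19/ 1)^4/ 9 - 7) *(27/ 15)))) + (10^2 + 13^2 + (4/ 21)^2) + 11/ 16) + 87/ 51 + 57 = 9009038995937/ 23437061424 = 384.39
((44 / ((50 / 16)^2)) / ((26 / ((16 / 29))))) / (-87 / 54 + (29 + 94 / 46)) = 9326592 / 2871090625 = 0.00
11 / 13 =0.85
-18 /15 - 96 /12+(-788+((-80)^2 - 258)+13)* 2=53624 /5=10724.80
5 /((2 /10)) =25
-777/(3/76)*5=-98420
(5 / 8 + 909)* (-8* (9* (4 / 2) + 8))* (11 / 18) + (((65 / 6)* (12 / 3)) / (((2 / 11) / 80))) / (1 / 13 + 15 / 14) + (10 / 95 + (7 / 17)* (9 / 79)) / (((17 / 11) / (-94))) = -386619965077 / 3904101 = -99029.19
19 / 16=1.19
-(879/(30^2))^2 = -85849/90000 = -0.95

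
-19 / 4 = -4.75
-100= -100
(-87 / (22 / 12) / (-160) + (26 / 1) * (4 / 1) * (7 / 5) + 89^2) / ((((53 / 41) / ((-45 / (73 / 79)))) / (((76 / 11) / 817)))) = -206939130219 / 80521628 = -2569.98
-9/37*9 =-81/37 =-2.19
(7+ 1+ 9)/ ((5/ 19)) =323/ 5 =64.60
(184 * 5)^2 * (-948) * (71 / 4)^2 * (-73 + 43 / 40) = 18182792279610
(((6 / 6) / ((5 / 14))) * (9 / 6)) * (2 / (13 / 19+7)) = 399 / 365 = 1.09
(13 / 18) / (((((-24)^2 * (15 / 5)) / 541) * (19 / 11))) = 77363 / 590976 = 0.13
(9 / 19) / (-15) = -3 / 95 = -0.03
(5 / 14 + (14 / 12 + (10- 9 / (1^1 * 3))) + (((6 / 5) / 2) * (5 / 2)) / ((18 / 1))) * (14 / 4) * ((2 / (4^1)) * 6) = 723 / 8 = 90.38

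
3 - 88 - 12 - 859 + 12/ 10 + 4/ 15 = -14318/ 15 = -954.53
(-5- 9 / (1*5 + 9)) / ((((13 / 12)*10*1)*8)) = -237 / 3640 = -0.07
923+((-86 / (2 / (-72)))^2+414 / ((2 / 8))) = 9587795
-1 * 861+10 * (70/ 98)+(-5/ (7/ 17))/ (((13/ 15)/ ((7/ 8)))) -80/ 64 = -867.37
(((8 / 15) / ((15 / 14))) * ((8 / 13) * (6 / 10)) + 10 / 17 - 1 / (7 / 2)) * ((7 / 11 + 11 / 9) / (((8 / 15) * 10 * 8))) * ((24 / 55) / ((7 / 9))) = 9733278 / 818943125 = 0.01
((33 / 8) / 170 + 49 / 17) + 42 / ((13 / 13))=61073 / 1360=44.91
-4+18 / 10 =-11 / 5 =-2.20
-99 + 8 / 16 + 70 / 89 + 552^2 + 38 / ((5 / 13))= 271187527 / 890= 304705.09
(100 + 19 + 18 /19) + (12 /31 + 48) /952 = 16821587 /140182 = 120.00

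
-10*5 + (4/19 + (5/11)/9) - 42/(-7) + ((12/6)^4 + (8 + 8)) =-22081/1881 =-11.74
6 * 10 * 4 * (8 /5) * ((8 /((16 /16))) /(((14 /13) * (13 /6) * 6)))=1536 /7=219.43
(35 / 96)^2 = 1225 / 9216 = 0.13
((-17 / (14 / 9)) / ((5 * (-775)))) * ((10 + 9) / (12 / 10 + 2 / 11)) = 1683 / 43400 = 0.04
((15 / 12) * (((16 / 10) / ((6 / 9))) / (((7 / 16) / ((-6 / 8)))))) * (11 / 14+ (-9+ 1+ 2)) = 1314 / 49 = 26.82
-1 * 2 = -2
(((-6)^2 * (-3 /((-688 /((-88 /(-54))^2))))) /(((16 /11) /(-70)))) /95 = -9317 /44118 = -0.21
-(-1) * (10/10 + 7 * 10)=71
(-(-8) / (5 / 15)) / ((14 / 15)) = 180 / 7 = 25.71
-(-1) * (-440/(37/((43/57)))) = -18920/2109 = -8.97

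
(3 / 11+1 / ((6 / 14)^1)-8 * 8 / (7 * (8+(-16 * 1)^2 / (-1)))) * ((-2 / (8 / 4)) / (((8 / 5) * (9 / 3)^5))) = -47315 / 6960492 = -0.01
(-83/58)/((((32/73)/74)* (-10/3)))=672549/9280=72.47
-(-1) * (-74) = -74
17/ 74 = 0.23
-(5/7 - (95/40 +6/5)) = 801/280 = 2.86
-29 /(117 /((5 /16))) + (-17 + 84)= 125279 /1872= 66.92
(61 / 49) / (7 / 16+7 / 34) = 16592 / 8575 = 1.93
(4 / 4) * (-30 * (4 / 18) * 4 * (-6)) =160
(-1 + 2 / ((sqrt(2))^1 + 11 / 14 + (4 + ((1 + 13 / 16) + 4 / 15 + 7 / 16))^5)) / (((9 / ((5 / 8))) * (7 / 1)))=-20460573918169023224378958245 / 2062776865959015198673258191096-587865600000000000 * sqrt(2) / 4092811241982173013240591649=-0.01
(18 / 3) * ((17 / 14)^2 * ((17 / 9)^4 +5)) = 343043 / 2187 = 156.86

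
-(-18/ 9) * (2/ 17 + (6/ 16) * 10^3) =12754/ 17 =750.24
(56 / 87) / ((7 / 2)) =16 / 87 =0.18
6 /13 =0.46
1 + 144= 145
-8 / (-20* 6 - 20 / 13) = 26 / 395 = 0.07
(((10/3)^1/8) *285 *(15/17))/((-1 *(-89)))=7125/6052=1.18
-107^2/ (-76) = 11449/ 76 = 150.64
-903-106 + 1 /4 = -4035 /4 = -1008.75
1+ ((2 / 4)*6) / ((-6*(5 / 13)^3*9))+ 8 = 18053 / 2250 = 8.02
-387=-387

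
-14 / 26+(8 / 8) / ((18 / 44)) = 223 / 117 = 1.91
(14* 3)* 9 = 378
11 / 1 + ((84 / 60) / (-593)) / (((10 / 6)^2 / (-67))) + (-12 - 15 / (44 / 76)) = -21894569 / 815375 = -26.85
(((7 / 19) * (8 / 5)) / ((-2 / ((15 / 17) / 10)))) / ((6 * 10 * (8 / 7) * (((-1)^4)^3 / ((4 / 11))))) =-49 / 355300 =-0.00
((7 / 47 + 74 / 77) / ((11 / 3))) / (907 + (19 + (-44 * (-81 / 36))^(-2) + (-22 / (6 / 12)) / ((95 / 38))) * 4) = 4880655 / 14713532407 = 0.00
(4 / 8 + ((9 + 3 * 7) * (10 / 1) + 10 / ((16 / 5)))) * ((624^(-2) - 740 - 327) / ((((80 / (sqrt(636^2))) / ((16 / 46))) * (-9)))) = 99537.96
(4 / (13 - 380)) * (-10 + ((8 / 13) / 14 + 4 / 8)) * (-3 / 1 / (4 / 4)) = -10326 / 33397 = -0.31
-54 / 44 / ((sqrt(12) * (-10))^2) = -9 / 8800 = -0.00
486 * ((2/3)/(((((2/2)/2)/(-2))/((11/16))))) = -891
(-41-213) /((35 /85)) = -616.86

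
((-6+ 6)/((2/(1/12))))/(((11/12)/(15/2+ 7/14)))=0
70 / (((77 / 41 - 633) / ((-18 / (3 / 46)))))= 30.61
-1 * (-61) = 61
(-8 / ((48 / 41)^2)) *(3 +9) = -1681 / 24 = -70.04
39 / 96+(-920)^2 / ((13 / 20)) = 541696169 / 416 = 1302154.25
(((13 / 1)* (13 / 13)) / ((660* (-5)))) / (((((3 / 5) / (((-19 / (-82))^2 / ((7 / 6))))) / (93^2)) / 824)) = -1393581657 / 647185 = -2153.30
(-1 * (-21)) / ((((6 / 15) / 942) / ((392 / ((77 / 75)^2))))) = 2225475000 / 121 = 18392355.37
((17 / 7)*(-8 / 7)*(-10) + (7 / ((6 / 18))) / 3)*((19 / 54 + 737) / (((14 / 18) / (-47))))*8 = -12747969988 / 1029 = -12388697.75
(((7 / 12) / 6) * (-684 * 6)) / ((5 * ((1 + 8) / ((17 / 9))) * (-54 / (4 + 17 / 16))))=2261 / 1440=1.57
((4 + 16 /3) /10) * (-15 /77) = -2 /11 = -0.18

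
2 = 2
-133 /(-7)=19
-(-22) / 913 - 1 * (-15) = 1247 / 83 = 15.02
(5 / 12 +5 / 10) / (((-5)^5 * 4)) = -11 / 150000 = -0.00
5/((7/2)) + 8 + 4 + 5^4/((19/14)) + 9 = 64233/133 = 482.95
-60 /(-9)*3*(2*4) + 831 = 991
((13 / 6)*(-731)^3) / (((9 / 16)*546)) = -1562471564 / 567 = -2755681.77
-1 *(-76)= 76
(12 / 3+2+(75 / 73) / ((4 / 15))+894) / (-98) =-263925 / 28616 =-9.22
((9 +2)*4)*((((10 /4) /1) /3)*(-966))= -35420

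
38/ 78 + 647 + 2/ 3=8426/ 13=648.15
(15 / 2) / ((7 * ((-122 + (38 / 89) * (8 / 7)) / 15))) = -6675 / 50468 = -0.13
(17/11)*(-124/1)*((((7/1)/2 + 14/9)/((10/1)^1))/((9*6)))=-47957/26730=-1.79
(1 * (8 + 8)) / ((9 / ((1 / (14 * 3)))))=8 / 189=0.04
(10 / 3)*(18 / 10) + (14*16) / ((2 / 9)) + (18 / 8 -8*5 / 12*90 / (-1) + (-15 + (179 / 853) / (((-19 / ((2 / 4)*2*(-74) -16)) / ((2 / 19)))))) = 1602920145 / 1231732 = 1301.35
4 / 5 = 0.80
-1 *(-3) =3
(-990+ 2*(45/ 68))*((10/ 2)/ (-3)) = 56025/ 34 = 1647.79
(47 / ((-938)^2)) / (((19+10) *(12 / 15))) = 235 / 102061904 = 0.00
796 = 796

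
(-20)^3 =-8000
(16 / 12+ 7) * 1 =25 / 3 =8.33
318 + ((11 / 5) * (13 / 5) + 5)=8218 / 25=328.72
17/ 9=1.89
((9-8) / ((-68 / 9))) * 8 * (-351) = 6318 / 17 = 371.65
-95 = -95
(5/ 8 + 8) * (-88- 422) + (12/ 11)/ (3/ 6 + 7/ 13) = -1741489/ 396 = -4397.70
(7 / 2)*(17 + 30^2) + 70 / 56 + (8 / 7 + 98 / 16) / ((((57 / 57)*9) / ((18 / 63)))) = 2832085 / 882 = 3210.98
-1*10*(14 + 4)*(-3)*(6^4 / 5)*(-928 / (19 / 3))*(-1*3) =61526986.11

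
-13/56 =-0.23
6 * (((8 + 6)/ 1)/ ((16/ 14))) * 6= 441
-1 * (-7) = 7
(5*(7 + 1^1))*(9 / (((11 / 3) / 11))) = 1080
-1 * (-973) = 973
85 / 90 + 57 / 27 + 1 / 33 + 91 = 18629 / 198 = 94.09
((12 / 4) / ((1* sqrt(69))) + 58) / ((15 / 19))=19* sqrt(69) / 345 + 1102 / 15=73.92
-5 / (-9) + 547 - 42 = 4550 / 9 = 505.56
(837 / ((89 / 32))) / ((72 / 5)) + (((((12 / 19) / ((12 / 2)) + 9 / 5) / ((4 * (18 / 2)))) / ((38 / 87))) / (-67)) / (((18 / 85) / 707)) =13819930181 / 929941776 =14.86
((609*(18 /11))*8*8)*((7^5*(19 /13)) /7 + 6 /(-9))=31998750336 /143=223767484.87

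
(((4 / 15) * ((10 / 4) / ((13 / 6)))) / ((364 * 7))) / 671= 1 / 5556551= 0.00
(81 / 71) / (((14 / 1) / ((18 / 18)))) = 81 / 994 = 0.08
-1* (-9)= 9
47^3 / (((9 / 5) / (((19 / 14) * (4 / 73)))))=19726370 / 4599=4289.27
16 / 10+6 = 38 / 5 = 7.60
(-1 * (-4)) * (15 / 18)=10 / 3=3.33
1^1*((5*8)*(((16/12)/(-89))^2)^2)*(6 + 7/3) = 0.00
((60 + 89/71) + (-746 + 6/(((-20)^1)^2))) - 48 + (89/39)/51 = -732.69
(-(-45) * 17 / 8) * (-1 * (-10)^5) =9562500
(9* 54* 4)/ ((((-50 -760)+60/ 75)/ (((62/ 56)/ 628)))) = -37665/ 8893108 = -0.00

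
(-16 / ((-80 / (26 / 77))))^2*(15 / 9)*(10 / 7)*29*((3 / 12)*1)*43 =3.39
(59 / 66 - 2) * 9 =-219 / 22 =-9.95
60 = 60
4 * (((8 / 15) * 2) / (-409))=-64 / 6135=-0.01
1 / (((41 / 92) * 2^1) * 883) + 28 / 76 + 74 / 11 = 7.10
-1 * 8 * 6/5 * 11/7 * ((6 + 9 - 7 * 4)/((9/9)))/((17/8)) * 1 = 54912/595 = 92.29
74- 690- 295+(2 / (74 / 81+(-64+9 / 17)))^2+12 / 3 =-6730179011551 / 7420271881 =-907.00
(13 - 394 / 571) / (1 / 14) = 98406 / 571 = 172.34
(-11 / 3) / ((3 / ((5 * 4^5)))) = -6257.78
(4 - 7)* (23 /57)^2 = -529 /1083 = -0.49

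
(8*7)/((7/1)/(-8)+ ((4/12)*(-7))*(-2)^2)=-192/35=-5.49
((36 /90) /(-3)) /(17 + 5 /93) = -31 /3965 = -0.01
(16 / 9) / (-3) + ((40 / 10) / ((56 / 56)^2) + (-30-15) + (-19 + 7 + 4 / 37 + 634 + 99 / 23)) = 13437406 / 22977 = 584.82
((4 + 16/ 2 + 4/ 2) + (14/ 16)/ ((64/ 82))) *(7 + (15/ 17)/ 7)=107.75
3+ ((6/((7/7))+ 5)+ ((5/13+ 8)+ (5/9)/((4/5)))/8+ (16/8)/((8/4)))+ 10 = 97849/3744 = 26.13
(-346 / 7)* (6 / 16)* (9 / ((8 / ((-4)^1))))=4671 / 56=83.41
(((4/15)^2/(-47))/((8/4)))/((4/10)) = -4/2115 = -0.00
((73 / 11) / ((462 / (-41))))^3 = -26811440657 / 131251411368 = -0.20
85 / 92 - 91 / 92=-3 / 46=-0.07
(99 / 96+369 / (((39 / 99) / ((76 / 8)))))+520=3918557 / 416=9419.61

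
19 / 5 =3.80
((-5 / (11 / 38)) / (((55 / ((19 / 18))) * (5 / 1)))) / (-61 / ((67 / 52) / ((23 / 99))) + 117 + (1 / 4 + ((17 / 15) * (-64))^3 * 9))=2418700 / 125289498012173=0.00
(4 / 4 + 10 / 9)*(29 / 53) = 1.16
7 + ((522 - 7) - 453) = 69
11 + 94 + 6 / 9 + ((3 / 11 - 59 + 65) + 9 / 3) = 3793 / 33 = 114.94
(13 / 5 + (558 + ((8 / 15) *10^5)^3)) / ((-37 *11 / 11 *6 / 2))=-20480000000075681 / 14985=-1366700033371.75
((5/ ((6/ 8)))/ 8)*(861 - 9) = 710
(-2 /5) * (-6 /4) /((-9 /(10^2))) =-6.67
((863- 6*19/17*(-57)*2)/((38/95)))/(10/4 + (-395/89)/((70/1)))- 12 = 85563361/51612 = 1657.82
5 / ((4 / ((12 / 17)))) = 15 / 17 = 0.88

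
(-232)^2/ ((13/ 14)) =753536/ 13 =57964.31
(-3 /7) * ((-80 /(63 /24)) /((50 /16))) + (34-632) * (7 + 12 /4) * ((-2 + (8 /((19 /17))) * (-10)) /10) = 204840436 /4655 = 44004.39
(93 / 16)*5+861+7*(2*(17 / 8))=14717 / 16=919.81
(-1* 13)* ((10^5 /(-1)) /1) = 1300000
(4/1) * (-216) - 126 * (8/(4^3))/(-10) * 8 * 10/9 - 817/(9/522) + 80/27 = -1302292/27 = -48233.04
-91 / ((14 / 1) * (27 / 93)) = -403 / 18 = -22.39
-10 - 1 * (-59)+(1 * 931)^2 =866810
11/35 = 0.31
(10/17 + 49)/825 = 281/4675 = 0.06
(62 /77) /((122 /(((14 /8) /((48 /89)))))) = 2759 /128832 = 0.02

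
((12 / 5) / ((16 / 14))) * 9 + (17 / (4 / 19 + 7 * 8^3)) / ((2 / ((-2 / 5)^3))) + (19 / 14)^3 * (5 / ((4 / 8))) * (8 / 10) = 56785389047 / 1459893750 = 38.90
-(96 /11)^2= -76.17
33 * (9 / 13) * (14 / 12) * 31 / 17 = 21483 / 442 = 48.60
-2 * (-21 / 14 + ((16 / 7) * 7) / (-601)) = 1835 / 601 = 3.05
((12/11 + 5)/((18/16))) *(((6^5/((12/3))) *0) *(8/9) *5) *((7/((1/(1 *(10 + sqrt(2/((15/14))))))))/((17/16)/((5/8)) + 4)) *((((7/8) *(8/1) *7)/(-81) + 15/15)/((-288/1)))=0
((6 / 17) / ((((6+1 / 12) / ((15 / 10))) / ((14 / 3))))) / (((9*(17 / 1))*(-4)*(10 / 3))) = -21 / 105485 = -0.00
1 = 1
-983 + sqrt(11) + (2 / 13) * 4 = -12771 / 13 + sqrt(11) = -979.07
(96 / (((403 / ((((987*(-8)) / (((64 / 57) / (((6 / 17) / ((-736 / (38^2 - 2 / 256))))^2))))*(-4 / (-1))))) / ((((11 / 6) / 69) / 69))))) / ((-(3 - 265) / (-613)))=12959695408121465157 / 4476982965155397632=2.89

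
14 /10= 7 /5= 1.40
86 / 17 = 5.06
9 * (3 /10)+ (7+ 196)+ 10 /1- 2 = 2137 /10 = 213.70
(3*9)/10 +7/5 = 41/10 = 4.10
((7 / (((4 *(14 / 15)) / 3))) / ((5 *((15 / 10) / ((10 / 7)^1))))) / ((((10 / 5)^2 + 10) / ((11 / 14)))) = 165 / 2744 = 0.06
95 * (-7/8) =-665/8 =-83.12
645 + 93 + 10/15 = 2216/3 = 738.67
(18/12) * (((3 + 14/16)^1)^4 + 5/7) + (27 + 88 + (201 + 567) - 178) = 59882901/57344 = 1044.27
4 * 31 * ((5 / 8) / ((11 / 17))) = 2635 / 22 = 119.77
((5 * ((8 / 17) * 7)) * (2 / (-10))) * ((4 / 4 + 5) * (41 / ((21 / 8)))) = -5248 / 17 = -308.71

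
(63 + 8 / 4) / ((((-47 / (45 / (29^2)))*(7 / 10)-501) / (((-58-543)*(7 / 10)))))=12305475 / 502139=24.51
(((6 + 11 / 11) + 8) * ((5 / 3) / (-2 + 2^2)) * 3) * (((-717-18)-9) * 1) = -27900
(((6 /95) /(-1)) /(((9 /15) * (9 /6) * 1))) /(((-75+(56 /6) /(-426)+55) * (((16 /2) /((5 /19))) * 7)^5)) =665625 /82872052616771977216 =0.00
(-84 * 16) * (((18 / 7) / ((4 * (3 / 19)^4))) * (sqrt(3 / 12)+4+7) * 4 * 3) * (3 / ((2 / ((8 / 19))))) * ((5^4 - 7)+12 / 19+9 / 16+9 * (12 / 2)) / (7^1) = -11651775449.14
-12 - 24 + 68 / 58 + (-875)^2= 22202115 / 29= 765590.17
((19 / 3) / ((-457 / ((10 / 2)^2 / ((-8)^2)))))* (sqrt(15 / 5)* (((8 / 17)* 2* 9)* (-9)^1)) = 12825* sqrt(3) / 31076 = 0.71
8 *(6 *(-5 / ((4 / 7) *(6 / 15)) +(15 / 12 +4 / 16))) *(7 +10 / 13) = -98778 / 13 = -7598.31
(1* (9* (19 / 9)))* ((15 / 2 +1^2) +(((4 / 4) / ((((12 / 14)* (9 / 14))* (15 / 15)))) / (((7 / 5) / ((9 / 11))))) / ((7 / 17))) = 13889 / 66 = 210.44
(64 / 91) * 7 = 64 / 13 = 4.92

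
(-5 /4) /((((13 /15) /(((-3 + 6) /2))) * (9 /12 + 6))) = -25 /78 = -0.32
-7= -7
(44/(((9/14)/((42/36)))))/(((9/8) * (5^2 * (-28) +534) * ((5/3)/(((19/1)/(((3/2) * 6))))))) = -163856/302535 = -0.54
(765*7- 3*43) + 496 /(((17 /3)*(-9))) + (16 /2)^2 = 269294 /51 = 5280.27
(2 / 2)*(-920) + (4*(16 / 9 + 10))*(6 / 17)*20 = -587.45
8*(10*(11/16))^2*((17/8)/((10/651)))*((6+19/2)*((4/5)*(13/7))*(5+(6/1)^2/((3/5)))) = 5011129695/64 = 78298901.48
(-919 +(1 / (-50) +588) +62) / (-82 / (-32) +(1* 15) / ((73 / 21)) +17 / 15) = -23566152 / 701755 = -33.58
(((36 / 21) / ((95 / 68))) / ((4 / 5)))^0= 1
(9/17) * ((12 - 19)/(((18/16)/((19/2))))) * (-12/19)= 336/17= 19.76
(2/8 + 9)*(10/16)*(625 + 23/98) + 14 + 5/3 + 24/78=444038423/122304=3630.61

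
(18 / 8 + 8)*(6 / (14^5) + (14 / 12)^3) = 472717003 / 29042496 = 16.28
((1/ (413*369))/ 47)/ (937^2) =1/ 6288592559571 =0.00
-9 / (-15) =3 / 5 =0.60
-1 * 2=-2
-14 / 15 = -0.93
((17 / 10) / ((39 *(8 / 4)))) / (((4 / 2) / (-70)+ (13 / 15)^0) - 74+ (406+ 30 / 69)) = 2737 / 41869152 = 0.00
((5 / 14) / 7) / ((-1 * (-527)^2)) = -5 / 27217442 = -0.00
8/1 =8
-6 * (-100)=600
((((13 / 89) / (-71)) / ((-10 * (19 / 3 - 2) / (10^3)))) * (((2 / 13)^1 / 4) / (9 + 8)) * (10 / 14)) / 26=375 / 127081409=0.00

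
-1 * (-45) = 45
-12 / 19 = -0.63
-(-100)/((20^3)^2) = 1/640000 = 0.00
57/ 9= 19/ 3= 6.33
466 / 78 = 233 / 39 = 5.97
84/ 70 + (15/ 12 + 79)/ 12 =631/ 80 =7.89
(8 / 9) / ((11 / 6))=16 / 33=0.48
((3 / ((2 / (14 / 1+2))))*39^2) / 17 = 36504 / 17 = 2147.29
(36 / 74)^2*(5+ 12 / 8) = 2106 / 1369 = 1.54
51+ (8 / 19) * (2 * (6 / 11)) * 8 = 11427 / 209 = 54.67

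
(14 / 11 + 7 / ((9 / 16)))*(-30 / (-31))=13580 / 1023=13.27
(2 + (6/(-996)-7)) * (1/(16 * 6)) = -277/5312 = -0.05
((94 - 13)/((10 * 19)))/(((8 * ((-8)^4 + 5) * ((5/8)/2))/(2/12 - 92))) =-261/68350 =-0.00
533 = 533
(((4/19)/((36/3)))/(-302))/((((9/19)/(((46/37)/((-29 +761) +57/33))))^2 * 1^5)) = -2432342/3272211477638397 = -0.00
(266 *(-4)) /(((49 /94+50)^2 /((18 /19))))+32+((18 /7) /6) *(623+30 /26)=68205442294 /228035899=299.10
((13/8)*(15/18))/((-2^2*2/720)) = -975/8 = -121.88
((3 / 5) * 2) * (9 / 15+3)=108 / 25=4.32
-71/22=-3.23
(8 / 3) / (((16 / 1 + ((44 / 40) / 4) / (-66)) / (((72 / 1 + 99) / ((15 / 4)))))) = 29184 / 3839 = 7.60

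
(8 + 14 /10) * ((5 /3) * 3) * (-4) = -188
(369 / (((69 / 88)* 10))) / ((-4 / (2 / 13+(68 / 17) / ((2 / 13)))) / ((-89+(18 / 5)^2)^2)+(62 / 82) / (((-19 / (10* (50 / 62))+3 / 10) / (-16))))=3503385459088548 / 438026850108125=8.00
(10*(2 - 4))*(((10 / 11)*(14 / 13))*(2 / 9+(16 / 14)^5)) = -11946400 / 280917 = -42.53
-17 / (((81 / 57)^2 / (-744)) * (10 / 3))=760988 / 405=1878.98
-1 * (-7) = 7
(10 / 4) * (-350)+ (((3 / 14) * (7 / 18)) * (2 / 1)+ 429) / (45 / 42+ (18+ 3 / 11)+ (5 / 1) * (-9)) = -10569650 / 11853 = -891.73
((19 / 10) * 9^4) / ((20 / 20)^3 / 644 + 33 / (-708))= -1184135841 / 4280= -276667.25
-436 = -436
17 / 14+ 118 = 1669 / 14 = 119.21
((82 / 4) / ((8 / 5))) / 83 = 205 / 1328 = 0.15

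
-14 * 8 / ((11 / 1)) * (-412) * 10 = 461440 / 11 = 41949.09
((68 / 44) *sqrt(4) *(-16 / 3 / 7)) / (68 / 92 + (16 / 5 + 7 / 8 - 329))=500480 / 68895981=0.01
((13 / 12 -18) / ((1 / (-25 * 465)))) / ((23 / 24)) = 205206.52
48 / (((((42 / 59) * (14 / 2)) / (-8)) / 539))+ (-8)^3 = -42048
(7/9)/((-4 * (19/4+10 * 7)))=-7/2691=-0.00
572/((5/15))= 1716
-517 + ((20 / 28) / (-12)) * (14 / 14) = -43433 / 84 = -517.06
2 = 2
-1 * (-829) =829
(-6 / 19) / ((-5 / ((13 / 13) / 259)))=6 / 24605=0.00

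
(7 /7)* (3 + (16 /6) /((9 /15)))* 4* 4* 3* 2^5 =34304 /3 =11434.67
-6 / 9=-2 / 3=-0.67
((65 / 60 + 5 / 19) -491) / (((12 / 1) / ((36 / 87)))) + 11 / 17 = -1825165 / 112404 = -16.24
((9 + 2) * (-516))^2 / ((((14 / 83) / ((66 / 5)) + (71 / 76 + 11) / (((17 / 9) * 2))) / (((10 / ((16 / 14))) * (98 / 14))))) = 13966108387973280 / 22448897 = 622128935.24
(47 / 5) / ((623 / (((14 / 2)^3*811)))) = 1867733 / 445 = 4197.15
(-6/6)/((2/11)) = -11/2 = -5.50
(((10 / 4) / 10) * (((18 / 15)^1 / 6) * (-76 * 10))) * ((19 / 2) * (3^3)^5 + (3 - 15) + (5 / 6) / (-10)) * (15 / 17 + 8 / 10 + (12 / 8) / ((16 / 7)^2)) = -2663874721487777 / 261120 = -10201726108.64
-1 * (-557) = 557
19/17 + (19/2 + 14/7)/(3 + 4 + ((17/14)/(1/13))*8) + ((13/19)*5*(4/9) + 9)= 11.72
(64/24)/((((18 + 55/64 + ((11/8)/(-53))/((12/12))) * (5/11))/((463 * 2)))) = 276407296/958245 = 288.45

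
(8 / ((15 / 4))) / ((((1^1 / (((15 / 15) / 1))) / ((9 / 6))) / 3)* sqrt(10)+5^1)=864 / 1985 - 192* sqrt(10) / 9925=0.37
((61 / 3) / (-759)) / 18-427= -17501083 / 40986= -427.00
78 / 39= 2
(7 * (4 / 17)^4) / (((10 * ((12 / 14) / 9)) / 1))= 9408 / 417605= 0.02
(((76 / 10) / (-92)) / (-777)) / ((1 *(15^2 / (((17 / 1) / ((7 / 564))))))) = 30362 / 46911375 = 0.00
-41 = -41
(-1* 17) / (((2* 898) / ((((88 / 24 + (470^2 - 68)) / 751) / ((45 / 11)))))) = -123888809 / 182087460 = -0.68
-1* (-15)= 15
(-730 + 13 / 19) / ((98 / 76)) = -565.59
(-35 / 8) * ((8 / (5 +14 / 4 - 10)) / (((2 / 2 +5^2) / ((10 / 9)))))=350 / 351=1.00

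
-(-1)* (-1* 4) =-4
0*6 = 0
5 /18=0.28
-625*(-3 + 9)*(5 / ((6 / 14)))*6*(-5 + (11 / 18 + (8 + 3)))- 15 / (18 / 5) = -10412525 / 6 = -1735420.83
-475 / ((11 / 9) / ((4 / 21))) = -5700 / 77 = -74.03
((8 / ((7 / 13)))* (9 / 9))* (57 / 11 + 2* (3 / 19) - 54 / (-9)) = 249912 / 1463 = 170.82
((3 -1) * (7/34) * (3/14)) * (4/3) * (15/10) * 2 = 6/17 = 0.35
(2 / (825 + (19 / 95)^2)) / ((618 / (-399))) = -3325 / 2124478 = -0.00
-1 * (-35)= 35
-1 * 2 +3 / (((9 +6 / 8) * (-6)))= -80 / 39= -2.05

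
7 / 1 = 7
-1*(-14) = 14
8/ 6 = 4/ 3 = 1.33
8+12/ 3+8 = 20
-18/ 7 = -2.57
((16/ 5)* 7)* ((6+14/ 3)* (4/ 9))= 14336/ 135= 106.19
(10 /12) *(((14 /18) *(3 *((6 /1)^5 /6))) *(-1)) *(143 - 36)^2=-28851480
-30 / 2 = -15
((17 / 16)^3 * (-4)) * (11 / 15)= -54043 / 15360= -3.52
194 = 194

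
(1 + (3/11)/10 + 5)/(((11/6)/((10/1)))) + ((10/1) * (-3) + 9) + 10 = 2647/121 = 21.88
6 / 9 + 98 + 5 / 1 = 311 / 3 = 103.67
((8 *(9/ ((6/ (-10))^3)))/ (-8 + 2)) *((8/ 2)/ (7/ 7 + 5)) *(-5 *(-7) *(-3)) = -35000/ 9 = -3888.89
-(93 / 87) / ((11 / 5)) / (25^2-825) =31 / 12760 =0.00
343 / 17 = 20.18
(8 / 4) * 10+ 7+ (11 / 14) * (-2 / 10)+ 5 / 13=24777 / 910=27.23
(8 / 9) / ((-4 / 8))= -16 / 9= -1.78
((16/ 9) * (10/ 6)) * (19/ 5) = 304/ 27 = 11.26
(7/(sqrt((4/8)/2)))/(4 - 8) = -7/2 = -3.50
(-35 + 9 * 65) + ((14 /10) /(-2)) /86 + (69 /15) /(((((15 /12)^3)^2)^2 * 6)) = 346463605255123 /629882812500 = 550.04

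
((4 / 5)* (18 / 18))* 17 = 13.60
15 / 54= 5 / 18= 0.28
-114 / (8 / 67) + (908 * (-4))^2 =52761877 / 4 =13190469.25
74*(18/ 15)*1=444/ 5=88.80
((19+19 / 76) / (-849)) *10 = -385 / 1698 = -0.23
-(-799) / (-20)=-799 / 20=-39.95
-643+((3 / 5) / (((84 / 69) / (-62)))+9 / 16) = -376877 / 560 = -672.99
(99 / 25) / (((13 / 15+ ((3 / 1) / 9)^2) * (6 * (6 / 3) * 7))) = 27 / 560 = 0.05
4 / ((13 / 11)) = 44 / 13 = 3.38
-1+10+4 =13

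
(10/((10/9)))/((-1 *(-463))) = 9/463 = 0.02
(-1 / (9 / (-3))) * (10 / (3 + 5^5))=5 / 4692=0.00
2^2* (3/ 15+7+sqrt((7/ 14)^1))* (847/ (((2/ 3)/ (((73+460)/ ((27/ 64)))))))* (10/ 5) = 57785728* sqrt(2)/ 9+462285824/ 5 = 101537315.94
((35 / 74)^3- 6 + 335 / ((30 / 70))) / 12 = 943084873 / 14588064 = 64.65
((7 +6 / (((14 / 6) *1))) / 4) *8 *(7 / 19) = 134 / 19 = 7.05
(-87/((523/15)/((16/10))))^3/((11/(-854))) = 7774086233088/1573612337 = 4940.28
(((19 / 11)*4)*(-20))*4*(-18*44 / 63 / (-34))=-24320 / 119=-204.37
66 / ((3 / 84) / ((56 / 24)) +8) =12936 / 1571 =8.23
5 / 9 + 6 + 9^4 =6567.56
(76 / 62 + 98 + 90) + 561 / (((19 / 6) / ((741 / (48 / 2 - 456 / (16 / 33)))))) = 67010 / 1457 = 45.99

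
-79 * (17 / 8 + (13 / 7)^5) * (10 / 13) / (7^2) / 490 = -257228977 / 4196775128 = -0.06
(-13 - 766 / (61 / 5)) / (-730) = 4623 / 44530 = 0.10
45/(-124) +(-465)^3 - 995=-100545620.36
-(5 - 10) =5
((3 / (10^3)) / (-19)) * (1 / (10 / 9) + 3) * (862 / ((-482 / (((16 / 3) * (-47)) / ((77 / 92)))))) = -72682116 / 220364375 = -0.33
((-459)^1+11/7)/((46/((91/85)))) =-20813/1955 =-10.65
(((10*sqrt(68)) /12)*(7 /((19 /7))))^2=1020425 /3249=314.07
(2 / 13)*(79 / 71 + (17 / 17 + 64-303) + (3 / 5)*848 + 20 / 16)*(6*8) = 2017.20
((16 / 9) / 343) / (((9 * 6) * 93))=8 / 7751457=0.00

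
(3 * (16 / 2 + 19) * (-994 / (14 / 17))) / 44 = -97767 / 44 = -2221.98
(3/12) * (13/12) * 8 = 2.17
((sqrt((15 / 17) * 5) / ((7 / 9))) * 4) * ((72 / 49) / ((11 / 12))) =155520 * sqrt(51) / 64141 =17.32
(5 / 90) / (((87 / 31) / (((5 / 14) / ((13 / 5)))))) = 775 / 285012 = 0.00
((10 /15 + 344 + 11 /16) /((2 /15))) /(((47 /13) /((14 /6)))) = 7542535 /4512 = 1671.66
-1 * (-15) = 15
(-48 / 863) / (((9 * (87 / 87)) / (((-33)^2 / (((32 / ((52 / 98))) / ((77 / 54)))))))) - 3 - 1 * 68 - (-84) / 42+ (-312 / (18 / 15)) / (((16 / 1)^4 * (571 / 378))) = -17589090476765 / 254318174208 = -69.16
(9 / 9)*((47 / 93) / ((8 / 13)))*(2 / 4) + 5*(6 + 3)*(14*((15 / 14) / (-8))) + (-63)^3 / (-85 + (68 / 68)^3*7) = 60387449 / 19344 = 3121.77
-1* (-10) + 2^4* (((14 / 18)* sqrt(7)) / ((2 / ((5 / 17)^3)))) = 7000* sqrt(7) / 44217 + 10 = 10.42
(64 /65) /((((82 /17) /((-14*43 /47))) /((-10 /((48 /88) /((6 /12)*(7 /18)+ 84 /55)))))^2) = 1217152029942436 /175956094665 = 6917.36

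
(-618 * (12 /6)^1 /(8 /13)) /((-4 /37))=148629 /8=18578.62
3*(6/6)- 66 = -63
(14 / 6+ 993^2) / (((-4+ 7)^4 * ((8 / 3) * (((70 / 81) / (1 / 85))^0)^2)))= 1479077 / 324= 4565.05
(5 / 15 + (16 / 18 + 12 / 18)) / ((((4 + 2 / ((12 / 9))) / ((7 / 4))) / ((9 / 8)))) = 119 / 176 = 0.68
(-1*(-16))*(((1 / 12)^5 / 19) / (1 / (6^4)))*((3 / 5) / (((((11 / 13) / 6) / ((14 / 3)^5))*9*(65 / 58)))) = 15596896 / 3809025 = 4.09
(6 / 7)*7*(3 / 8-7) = -159 / 4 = -39.75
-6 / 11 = -0.55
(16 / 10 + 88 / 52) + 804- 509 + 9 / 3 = 19584 / 65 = 301.29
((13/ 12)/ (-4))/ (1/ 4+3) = -1/ 12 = -0.08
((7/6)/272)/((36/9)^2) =0.00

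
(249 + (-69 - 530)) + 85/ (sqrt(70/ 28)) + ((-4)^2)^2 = -94 + 17 * sqrt(10) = -40.24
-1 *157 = -157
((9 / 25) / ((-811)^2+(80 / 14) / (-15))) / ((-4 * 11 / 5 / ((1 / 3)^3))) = -7 / 3038669260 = -0.00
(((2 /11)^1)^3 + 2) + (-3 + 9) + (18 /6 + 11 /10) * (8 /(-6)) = 50698 /19965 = 2.54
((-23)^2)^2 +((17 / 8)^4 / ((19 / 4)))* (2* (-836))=34900917 / 128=272663.41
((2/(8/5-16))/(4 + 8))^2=25/186624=0.00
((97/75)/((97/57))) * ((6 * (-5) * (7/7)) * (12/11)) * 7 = -9576/55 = -174.11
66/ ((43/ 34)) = 52.19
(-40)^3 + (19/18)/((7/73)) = -8062613/126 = -63988.99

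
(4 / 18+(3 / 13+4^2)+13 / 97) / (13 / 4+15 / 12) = 376492 / 102141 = 3.69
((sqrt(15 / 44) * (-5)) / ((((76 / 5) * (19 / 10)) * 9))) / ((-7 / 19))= 125 * sqrt(165) / 52668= 0.03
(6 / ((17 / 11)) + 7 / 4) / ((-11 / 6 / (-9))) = 10341 / 374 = 27.65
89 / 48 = 1.85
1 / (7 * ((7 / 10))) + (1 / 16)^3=41009 / 200704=0.20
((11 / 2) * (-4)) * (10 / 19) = -220 / 19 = -11.58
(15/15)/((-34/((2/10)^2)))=-1/850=-0.00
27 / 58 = 0.47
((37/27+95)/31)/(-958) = -1301/400923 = -0.00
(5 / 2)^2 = 25 / 4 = 6.25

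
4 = 4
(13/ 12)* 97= 1261/ 12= 105.08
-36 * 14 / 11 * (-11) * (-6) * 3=-9072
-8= -8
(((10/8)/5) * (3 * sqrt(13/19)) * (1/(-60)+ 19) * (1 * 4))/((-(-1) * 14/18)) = 10251 * sqrt(247)/2660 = 60.57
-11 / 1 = -11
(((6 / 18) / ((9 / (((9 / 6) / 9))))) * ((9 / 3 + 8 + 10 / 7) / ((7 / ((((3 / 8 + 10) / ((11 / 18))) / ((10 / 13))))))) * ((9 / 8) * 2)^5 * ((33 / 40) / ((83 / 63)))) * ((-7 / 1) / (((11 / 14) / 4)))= -1402472799 / 4505600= -311.27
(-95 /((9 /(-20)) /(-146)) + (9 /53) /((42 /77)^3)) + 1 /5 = -588064219 /19080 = -30820.98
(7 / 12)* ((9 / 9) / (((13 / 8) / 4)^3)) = 57344 / 6591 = 8.70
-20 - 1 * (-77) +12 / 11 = 639 / 11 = 58.09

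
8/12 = 2/3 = 0.67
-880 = -880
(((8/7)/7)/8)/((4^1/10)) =5/98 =0.05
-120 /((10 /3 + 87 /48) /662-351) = 3813120 /11153129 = 0.34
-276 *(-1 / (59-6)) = 276 / 53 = 5.21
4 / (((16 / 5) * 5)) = 1 / 4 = 0.25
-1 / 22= -0.05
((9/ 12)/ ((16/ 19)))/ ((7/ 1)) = 57/ 448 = 0.13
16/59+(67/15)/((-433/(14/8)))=0.25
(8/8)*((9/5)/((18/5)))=1/2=0.50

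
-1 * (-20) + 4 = 24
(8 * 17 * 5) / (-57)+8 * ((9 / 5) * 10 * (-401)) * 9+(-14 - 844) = -29672258 / 57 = -520565.93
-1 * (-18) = 18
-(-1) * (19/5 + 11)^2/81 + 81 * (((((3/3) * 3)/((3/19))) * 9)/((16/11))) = 308618641/32400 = 9525.27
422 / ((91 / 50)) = 21100 / 91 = 231.87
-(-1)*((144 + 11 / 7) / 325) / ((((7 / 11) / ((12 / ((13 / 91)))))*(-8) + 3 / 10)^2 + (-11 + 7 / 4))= -1109691 / 22774661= -0.05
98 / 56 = 7 / 4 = 1.75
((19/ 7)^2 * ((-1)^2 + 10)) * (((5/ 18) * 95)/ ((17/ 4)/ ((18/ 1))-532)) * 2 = -8.04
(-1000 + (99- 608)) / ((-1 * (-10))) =-1509 / 10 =-150.90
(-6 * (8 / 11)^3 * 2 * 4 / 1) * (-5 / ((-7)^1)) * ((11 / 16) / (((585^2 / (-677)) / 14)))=693248 / 2760615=0.25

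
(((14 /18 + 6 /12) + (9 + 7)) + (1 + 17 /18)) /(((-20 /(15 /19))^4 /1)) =1557 /33362176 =0.00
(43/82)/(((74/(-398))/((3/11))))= -25671/33374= -0.77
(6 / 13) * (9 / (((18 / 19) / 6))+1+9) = 402 / 13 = 30.92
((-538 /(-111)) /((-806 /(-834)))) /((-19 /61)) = -4561702 /283309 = -16.10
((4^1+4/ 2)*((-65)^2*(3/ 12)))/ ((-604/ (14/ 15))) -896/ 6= -288337/ 1812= -159.13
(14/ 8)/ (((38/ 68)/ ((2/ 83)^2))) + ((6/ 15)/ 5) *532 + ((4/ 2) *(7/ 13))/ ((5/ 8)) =1883860622/ 42539575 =44.28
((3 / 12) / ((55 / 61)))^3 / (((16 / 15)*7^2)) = 0.00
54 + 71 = 125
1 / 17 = 0.06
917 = 917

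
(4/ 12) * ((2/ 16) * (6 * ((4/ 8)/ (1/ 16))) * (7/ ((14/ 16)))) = 16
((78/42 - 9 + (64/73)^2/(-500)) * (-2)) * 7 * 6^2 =2398566096/666125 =3600.77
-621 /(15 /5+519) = -69 /58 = -1.19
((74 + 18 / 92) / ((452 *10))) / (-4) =-0.00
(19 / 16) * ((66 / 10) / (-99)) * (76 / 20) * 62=-11191 / 600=-18.65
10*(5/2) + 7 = 32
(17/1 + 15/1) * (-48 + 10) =-1216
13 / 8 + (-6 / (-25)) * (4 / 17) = 5717 / 3400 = 1.68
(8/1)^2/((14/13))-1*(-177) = 1655/7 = 236.43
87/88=0.99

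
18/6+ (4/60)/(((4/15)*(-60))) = 719/240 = 3.00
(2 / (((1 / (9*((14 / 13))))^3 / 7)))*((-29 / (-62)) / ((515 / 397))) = 161212302216 / 35075105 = 4596.20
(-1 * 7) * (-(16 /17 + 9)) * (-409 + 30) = -448357 /17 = -26373.94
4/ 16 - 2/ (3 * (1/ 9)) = -23/ 4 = -5.75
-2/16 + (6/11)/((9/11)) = 13/24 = 0.54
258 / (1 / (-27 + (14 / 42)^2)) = -20812 / 3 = -6937.33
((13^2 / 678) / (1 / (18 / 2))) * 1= 507 / 226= 2.24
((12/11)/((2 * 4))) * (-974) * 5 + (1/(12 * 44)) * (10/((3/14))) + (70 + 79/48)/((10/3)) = -10177339/15840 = -642.51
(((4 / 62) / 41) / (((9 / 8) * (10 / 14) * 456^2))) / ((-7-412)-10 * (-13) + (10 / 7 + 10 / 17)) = -833 / 25384650719220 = -0.00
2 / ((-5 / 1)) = -2 / 5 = -0.40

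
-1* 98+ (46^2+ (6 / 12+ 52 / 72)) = 18173 / 9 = 2019.22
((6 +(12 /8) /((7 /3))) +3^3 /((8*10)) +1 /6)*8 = 12007 /210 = 57.18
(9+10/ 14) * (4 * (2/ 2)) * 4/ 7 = 1088/ 49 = 22.20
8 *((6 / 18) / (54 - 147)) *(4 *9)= -32 / 31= -1.03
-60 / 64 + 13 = 193 / 16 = 12.06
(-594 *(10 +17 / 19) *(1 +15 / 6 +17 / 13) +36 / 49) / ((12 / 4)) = -125516661 / 12103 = -10370.71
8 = 8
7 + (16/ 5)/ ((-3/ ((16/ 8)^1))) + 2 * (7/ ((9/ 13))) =1129/ 45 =25.09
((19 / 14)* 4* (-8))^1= -304 / 7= -43.43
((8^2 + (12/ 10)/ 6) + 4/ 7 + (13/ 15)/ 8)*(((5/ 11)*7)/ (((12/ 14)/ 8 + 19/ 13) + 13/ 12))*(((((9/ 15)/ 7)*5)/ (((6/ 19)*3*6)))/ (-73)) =-13461253/ 167435136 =-0.08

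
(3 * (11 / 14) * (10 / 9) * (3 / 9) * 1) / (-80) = -11 / 1008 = -0.01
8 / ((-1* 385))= -8 / 385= -0.02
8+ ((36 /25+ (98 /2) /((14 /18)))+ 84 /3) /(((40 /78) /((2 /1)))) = 92129 /250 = 368.52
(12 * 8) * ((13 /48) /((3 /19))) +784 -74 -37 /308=808081 /924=874.55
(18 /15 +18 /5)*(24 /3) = 192 /5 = 38.40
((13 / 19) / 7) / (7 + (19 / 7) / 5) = 65 / 5016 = 0.01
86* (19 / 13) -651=-6829 / 13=-525.31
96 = 96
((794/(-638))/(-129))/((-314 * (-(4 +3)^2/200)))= 39700/316574643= 0.00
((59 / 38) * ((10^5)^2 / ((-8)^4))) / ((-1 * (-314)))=12071.99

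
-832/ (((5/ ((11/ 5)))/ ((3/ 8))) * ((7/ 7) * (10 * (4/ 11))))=-4719/ 125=-37.75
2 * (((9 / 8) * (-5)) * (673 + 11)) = -7695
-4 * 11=-44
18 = 18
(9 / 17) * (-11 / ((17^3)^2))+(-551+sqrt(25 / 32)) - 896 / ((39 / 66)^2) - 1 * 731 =-266852266519437 / 69347235737+5 * sqrt(2) / 8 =-3847.18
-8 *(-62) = 496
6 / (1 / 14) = 84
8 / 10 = 4 / 5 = 0.80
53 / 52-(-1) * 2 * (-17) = -1715 / 52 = -32.98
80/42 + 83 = 1783/21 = 84.90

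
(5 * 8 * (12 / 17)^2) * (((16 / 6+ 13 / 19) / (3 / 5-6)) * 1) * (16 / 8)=-1222400 / 49419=-24.74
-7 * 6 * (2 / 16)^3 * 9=-0.74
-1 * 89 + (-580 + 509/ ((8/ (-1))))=-732.62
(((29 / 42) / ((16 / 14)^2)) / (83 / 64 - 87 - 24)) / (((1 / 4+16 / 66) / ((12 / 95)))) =-7656 / 6193525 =-0.00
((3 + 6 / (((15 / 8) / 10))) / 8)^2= 1225 / 64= 19.14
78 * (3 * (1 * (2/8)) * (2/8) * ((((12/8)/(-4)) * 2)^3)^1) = -3159/512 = -6.17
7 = 7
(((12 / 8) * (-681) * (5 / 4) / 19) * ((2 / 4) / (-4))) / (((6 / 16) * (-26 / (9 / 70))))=-6129 / 55328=-0.11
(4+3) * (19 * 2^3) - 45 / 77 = 81883 / 77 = 1063.42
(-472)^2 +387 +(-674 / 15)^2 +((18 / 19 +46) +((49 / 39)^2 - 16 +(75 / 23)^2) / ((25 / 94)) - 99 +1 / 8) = 688319317134907 / 3057514200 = 225123.83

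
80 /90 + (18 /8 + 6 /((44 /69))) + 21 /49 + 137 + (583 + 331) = 2949343 /2772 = 1063.98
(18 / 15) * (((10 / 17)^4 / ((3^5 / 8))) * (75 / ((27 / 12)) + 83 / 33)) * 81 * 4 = 151424000 / 2756193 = 54.94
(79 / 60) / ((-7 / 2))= -79 / 210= -0.38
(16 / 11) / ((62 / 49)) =392 / 341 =1.15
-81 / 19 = -4.26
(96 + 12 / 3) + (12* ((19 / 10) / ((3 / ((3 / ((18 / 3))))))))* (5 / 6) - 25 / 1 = 469 / 6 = 78.17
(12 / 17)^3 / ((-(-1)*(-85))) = -1728 / 417605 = -0.00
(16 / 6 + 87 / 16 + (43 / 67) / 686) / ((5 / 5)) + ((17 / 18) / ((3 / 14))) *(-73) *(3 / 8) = -372449971 / 3309264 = -112.55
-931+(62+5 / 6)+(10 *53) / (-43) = -880.49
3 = 3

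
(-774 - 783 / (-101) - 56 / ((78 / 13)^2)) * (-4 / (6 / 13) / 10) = 9073129 / 13635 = 665.43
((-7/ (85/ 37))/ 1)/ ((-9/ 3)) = 259/ 255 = 1.02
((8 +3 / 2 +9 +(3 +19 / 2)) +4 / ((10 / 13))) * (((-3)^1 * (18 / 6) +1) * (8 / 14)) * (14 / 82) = -5792 / 205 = -28.25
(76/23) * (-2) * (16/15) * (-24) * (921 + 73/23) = 413556736/2645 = 156354.15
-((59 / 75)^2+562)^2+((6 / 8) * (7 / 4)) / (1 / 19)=-160235732228401 / 506250000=-316515.03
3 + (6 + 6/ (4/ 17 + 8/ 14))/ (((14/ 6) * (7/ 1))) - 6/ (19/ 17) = -23025/ 14896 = -1.55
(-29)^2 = 841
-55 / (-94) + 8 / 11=1357 / 1034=1.31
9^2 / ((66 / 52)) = 702 / 11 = 63.82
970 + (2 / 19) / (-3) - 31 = 53521 / 57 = 938.96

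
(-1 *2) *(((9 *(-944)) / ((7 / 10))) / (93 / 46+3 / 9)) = 4689792 / 455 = 10307.24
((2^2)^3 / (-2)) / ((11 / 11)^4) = -32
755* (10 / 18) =3775 / 9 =419.44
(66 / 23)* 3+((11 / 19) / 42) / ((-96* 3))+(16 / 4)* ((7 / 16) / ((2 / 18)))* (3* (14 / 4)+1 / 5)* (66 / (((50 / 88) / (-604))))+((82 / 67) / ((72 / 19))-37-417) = -523458499453894763 / 44269848000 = -11824266.92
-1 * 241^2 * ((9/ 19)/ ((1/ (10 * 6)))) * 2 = -62727480/ 19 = -3301446.32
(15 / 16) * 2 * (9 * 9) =1215 / 8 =151.88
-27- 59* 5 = -322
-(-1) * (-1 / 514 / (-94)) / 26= 1 / 1256216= 0.00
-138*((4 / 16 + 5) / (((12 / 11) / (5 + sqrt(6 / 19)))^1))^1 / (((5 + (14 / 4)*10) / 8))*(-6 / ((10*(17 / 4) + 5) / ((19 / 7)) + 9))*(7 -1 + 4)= 1672.68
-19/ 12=-1.58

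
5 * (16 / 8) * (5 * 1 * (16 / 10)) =80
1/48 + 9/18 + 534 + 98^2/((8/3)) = 198529/48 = 4136.02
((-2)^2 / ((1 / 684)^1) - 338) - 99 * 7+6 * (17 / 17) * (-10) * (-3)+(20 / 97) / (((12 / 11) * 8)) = 4388335 / 2328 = 1885.02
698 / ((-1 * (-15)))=698 / 15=46.53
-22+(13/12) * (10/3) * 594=2123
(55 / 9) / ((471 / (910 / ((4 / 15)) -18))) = 124465 / 2826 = 44.04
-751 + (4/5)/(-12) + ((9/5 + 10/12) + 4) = -22333/30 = -744.43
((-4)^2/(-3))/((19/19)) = -16/3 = -5.33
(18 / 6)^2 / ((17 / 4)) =36 / 17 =2.12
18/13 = 1.38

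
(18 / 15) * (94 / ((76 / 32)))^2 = 3393024 / 1805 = 1879.79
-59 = -59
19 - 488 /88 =148 /11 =13.45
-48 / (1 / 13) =-624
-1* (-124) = 124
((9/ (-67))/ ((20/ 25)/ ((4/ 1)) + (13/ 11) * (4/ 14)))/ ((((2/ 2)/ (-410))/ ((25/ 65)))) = 789250/ 20033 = 39.40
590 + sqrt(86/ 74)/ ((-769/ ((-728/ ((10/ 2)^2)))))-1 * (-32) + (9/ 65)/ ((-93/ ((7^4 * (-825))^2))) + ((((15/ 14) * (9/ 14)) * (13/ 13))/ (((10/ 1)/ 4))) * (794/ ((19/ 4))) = -2191760515748051/ 375193 + 728 * sqrt(1591)/ 711325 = -5841688186.43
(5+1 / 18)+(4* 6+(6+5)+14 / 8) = 41.81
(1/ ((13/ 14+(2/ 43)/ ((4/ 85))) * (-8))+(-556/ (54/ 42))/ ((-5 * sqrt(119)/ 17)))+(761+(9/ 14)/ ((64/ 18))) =556 * sqrt(119)/ 45+196745337/ 258496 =895.90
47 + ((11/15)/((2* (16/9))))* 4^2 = 503/10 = 50.30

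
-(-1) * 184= 184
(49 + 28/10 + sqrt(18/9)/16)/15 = sqrt(2)/240 + 259/75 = 3.46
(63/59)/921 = 21/18113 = 0.00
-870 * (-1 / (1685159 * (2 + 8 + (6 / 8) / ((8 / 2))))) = 13920 / 274680917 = 0.00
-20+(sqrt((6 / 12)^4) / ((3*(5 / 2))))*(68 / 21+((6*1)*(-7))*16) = -13322 / 315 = -42.29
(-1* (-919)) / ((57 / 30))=9190 / 19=483.68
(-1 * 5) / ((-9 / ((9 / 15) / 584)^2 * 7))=0.00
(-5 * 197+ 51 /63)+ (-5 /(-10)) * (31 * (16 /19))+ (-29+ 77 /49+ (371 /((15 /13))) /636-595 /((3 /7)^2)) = -101445877 /23940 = -4237.51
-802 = -802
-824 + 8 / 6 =-2468 / 3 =-822.67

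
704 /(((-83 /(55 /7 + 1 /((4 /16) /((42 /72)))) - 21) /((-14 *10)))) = 273920 /81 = 3381.73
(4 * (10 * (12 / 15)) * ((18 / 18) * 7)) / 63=32 / 9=3.56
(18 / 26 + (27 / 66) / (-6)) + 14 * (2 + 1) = 24381 / 572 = 42.62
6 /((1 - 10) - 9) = -1 /3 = -0.33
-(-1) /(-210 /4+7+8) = -2 /75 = -0.03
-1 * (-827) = 827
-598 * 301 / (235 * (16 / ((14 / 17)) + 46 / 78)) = -38.26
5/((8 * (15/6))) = 1/4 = 0.25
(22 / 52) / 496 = 0.00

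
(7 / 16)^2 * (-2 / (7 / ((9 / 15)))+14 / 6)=1589 / 3840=0.41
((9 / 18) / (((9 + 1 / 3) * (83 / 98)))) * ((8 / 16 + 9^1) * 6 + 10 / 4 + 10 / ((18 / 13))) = 8407 / 1992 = 4.22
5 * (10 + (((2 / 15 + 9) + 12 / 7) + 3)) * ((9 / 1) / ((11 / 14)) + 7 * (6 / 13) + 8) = 8122976 / 3003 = 2704.95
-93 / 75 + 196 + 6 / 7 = 34233 / 175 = 195.62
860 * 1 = 860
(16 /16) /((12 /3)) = 1 /4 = 0.25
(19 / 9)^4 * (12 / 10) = 260642 / 10935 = 23.84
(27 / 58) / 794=27 / 46052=0.00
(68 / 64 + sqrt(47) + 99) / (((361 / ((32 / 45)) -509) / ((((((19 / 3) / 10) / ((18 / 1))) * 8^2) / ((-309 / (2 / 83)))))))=19456 * sqrt(47) / 148880835 + 1946816 / 148880835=0.01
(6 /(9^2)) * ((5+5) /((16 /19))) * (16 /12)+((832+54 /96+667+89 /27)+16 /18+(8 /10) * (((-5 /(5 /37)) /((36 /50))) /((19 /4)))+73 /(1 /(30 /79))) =2964605957 /1945296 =1523.99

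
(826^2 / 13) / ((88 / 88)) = 682276 / 13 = 52482.77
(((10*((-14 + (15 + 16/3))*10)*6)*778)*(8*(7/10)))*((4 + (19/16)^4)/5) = 20304961705/1024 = 19829064.17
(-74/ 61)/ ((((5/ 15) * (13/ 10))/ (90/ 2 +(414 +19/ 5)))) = -79032/ 61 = -1295.61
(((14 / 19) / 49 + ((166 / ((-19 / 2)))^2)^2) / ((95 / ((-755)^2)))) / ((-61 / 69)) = -668995866693807750 / 1057294273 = -632743299.36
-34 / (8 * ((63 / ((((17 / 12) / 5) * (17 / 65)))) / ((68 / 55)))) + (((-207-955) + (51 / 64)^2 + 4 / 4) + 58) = -1102.37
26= 26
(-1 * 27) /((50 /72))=-972 /25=-38.88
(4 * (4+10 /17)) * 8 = 2496 /17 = 146.82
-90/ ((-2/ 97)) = 4365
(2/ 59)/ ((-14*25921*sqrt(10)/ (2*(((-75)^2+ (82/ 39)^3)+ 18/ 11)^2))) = -2704795240968337445*sqrt(10)/ 4558005198804270213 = -1.88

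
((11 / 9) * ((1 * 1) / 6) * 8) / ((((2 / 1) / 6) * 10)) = 22 / 45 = 0.49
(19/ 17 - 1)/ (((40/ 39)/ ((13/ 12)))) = 169/ 1360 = 0.12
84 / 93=28 / 31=0.90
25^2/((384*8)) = 625/3072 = 0.20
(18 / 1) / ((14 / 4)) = 36 / 7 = 5.14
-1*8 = -8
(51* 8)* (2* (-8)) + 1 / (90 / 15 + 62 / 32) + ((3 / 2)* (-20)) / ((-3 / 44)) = -773160 / 127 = -6087.87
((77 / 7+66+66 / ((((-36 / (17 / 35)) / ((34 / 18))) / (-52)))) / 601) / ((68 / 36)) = 155419 / 1072785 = 0.14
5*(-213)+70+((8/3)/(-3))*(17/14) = -62753/63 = -996.08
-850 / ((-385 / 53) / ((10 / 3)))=90100 / 231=390.04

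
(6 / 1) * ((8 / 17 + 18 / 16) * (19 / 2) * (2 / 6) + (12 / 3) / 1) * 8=7387 / 17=434.53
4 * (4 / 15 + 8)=496 / 15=33.07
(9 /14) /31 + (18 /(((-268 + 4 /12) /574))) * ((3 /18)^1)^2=-366447 /348502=-1.05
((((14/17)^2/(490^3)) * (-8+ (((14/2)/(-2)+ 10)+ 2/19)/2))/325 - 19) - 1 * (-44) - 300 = -275.00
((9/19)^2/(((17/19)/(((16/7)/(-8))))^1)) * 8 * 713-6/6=-926309/2261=-409.69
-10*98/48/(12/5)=-8.51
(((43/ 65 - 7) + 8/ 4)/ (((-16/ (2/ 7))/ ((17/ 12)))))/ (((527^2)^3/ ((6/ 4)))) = 0.00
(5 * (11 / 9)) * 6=110 / 3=36.67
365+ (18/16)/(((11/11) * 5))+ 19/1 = 15369/40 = 384.22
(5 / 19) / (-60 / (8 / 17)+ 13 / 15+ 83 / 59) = -8850 / 4211369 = -0.00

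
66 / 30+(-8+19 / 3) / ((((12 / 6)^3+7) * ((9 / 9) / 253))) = -25.91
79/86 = 0.92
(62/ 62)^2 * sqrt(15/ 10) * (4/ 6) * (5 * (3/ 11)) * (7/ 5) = 7 * sqrt(6)/ 11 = 1.56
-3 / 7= -0.43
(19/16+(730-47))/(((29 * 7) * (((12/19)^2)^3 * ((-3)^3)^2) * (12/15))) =858352098845/9426918703104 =0.09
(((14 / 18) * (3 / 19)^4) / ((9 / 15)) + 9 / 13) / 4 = 587127 / 3388346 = 0.17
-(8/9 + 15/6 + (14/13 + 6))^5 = -88093512282487249/701583371424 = -125563.85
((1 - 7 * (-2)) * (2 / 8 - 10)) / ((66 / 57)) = -11115 / 88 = -126.31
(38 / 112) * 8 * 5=95 / 7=13.57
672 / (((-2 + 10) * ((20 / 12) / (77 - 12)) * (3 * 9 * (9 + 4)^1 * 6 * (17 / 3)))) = 0.27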